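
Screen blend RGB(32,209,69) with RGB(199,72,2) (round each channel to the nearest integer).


Screen: C = 255 - (255-A)×(255-B)/255, rounded to nearest integer
R: 255 - (255-32)×(255-199)/255 = 255 - 12488/255 ≈ 255 - 48.973 = 206.027 → 206
G: 255 - (255-209)×(255-72)/255 = 255 - 8418/255 ≈ 255 - 33.012 = 221.988 → 222
B: 255 - (255-69)×(255-2)/255 = 255 - 47058/255 ≈ 255 - 184.541 = 70.459 → 70
= RGB(206, 222, 70)


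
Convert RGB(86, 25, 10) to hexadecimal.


R = 86 → 56 (hex)
G = 25 → 19 (hex)
B = 10 → 0A (hex)
Hex = #56190A


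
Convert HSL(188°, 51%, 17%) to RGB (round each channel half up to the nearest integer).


H=188°, S=0.51, L=0.17
C = (1-|2L-1|)×S = (1-|-0.66|)×0.51 = 0.1734
H' = H/60 = 188/60 ≈ 3.1333; X = C×(1-|H' mod 2 - 1|) = 0.15028
m = L - C/2 = 0.17 - 0.0867 = 0.0833
Sector ⌊H'⌋ = 3 → (R',G',B') = (0.0, 0.15028, 0.1734)
RGB = ((R'+m)×255, (G'+m)×255, (B'+m)×255) = (21.2415, 59.5629, 65.4585)
Round half up → RGB(21, 60, 65)


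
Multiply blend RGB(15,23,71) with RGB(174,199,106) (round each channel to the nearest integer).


Multiply: C = A×B/255, rounded to nearest integer
R: 15×174/255 = 2610/255 ≈ 10.235 → 10
G: 23×199/255 = 4577/255 ≈ 17.949 → 18
B: 71×106/255 = 7526/255 ≈ 29.514 → 30
= RGB(10, 18, 30)


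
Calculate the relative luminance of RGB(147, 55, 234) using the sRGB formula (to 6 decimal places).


Linearize each channel (sRGB transfer function): c = v/255; c_lin = c/12.92 if c ≤ 0.04045, else ((c+0.055)/1.055)^2.4
  R: 147/255 ≈ 0.576471 > 0.04045 → ((0.576471+0.055)/1.055)^2.4 ≈ 0.291771
  G: 55/255 ≈ 0.215686 > 0.04045 → ((0.215686+0.055)/1.055)^2.4 ≈ 0.038204
  B: 234/255 ≈ 0.917647 > 0.04045 → ((0.917647+0.055)/1.055)^2.4 ≈ 0.822786
R_lin = 0.291771, G_lin = 0.038204, B_lin = 0.822786
L = 0.2126×R + 0.7152×G + 0.0722×B
L = 0.2126×0.291771 + 0.7152×0.038204 + 0.0722×0.822786
L ≈ 0.148759


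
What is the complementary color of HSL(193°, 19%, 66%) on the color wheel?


Complement = opposite side of color wheel = hue + 180°
H' = (193 + 180) mod 360 = 13°
S and L unchanged.
= HSL(13°, 19%, 66%)


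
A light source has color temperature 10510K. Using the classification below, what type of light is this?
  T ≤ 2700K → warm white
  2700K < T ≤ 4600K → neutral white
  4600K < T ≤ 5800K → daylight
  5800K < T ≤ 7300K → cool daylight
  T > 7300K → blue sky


Temperature: 10510K
10510K > 7300K → blue sky
Classification: blue sky


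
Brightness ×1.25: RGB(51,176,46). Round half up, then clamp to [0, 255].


Multiply each channel by 1.25, round half up, clamp to [0, 255]
R: 51×1.25 = 63.75 → round → 64
G: 176×1.25 = 220
B: 46×1.25 = 57.5 → round → 58
= RGB(64, 220, 58)


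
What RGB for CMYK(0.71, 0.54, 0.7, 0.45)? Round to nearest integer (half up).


R = 255 × (1-C) × (1-K) = 255 × 0.29 × 0.55 = 40.6725 → 41
G = 255 × (1-M) × (1-K) = 255 × 0.46 × 0.55 = 64.515 → 65
B = 255 × (1-Y) × (1-K) = 255 × 0.30 × 0.55 = 42.075 → 42
= RGB(41, 65, 42)


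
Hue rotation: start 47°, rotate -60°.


New hue = (H + rotation) mod 360
New hue = (47 -60) mod 360
= -13 mod 360
= 347°


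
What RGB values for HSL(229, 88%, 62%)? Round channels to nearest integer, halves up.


H=229°, S=0.88, L=0.62
C = (1-|2L-1|)×S = (1-|0.24|)×0.88 = 0.6688
H' = H/60 = 229/60 ≈ 3.8167; X = C×(1-|H' mod 2 - 1|) ≈ 0.1226
m = L - C/2 = 0.62 - 0.3344 = 0.2856
Sector ⌊H'⌋ = 3 → (R',G',B') = (0.0, ≈0.1226, 0.6688)
RGB = ((R'+m)×255, (G'+m)×255, (B'+m)×255) = (72.828, 104.0944, 243.372)
Round half up → RGB(73, 104, 243)


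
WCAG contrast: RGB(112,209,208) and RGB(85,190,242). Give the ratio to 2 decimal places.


Linearize each sRGB channel c=v/255: c/12.92 if c ≤ 0.04045 else ((c+0.055)/1.055)^2.4
L = 0.2126×R_lin + 0.7152×G_lin + 0.0722×B_lin
Color 1 (112,209,208):
  R=112: 112/255≈0.4392 > 0.04045 → ((0.4392+0.055)/1.055)^2.4 ≈ 0.16203
  G=209: 209/255≈0.8196 > 0.04045 → ((0.8196+0.055)/1.055)^2.4 ≈ 0.63760
  B=208: 208/255≈0.8157 > 0.04045 → ((0.8157+0.055)/1.055)^2.4 ≈ 0.63076
  L1 = 0.2126×0.16203 + 0.7152×0.63760 + 0.0722×0.63076 ≈ 0.53600
Color 2 (85,190,242):
  R=85: 85/255≈0.3333 > 0.04045 → ((0.3333+0.055)/1.055)^2.4 ≈ 0.09084
  G=190: 190/255≈0.7451 > 0.04045 → ((0.7451+0.055)/1.055)^2.4 ≈ 0.51492
  B=242: 242/255≈0.9490 > 0.04045 → ((0.9490+0.055)/1.055)^2.4 ≈ 0.88792
  L2 = 0.2126×0.09084 + 0.7152×0.51492 + 0.0722×0.88792 ≈ 0.45169
Lighter = 0.53600, Darker = 0.45169
Ratio = (L_lighter + 0.05) / (L_darker + 0.05)
Ratio = (0.53600 + 0.05) / (0.45169 + 0.05) = 0.58600 / 0.50169 ≈ 1.1680
Ratio ≈ 1.17:1


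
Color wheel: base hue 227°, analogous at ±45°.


Base hue: 227°
Left analog: (227 - 45) mod 360 = 182°
Right analog: (227 + 45) mod 360 = 272°
Analogous hues = 182° and 272°


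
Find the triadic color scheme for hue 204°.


Triadic: equally spaced at 120° intervals
H1 = 204°
H2 = (204 + 120) mod 360 = 324°
H3 = (204 + 240) mod 360 = 84°
Triadic = 204°, 324°, 84°


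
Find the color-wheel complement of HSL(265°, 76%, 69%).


Complement = opposite side of color wheel = hue + 180°
H' = (265 + 180) mod 360 = 85°
S and L unchanged.
= HSL(85°, 76%, 69%)


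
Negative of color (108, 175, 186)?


Invert: (255-R, 255-G, 255-B)
R: 255-108 = 147
G: 255-175 = 80
B: 255-186 = 69
= RGB(147, 80, 69)


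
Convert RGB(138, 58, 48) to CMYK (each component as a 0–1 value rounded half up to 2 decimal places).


R'=138/255≈0.5412, G'=58/255≈0.2275, B'=48/255≈0.1882
K = 1 - max(R',G',B') = 1 - 138/255 = 117/255 = 0.45882… → 0.46
(1-R'-K)/(1-K) simplifies to (max-R)/max with max = 138:
C = (138-138)/138 = 0/138 = 0 → 0.00
M = (138-58)/138 = 80/138 = 0.57971… → 0.58
Y = (138-48)/138 = 90/138 = 0.65217… → 0.65
= CMYK(0.00, 0.58, 0.65, 0.46)


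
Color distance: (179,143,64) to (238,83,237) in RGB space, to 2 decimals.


d = √[(R₁-R₂)² + (G₁-G₂)² + (B₁-B₂)²]
d = √[(179-238)² + (143-83)² + (64-237)²]
d = √[3481 + 3600 + 29929]
d = √37010
d ≈ 192.38


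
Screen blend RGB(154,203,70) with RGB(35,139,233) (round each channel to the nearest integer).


Screen: C = 255 - (255-A)×(255-B)/255, rounded to nearest integer
R: 255 - (255-154)×(255-35)/255 = 255 - 22220/255 ≈ 255 - 87.137 = 167.863 → 168
G: 255 - (255-203)×(255-139)/255 = 255 - 6032/255 ≈ 255 - 23.655 = 231.345 → 231
B: 255 - (255-70)×(255-233)/255 = 255 - 4070/255 ≈ 255 - 15.961 = 239.039 → 239
= RGB(168, 231, 239)


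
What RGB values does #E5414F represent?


E5 → 229 (R)
41 → 65 (G)
4F → 79 (B)
= RGB(229, 65, 79)


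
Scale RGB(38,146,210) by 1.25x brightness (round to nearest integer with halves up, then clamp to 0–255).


Multiply each channel by 1.25, round half up, clamp to [0, 255]
R: 38×1.25 = 47.5 → round → 48
G: 146×1.25 = 182.5 → round → 183
B: 210×1.25 = 262.5 → round → 263 → clamp → 255
= RGB(48, 183, 255)


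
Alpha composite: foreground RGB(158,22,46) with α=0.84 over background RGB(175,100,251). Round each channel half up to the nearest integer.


C = α×F + (1-α)×B, with 1-α = 0.16
R: 0.84×158 + 0.16×175 = 132.72 + 28.00 = 160.72 → 161
G: 0.84×22 + 0.16×100 = 18.48 + 16.00 = 34.48 → 34
B: 0.84×46 + 0.16×251 = 38.64 + 40.16 = 78.80 → 79
= RGB(161, 34, 79)


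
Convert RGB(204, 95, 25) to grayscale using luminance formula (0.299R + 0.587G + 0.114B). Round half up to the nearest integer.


Gray = 0.299×R + 0.587×G + 0.114×B
Gray = 0.299×204 + 0.587×95 + 0.114×25
Gray = 60.996 + 55.765 + 2.850
Gray = 119.611 → round half up → 120
Gray = 120


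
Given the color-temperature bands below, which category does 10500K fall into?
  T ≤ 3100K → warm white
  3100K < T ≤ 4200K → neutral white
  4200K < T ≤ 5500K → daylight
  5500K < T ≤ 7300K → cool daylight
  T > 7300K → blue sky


Temperature: 10500K
10500K > 7300K → blue sky
Classification: blue sky


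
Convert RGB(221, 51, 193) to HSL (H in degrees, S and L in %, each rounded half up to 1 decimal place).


Normalize: R'=221/255≈0.8667, G'=51/255≈0.2000, B'=193/255≈0.7569
Max=221/255, Min=51/255, Δ=Max-Min=170/255
L = (Max+Min)/2 = (221+51)/510 = 272/510 = 0.53333… → L = 53.3%
L > 0.5 → S = Δ/(2-Max-Min) = 170/(510-221-51) = 170/238 = 0.71428… → S = 71.4%
(the 1/255 factors cancel in S and H, so raw channel differences can be used)
Max is R' → H = 60 × (((G-B)/Δ) mod 6) = 60 × (((51-193)/170) mod 6)
  (-142)/170 = -0.8352…; negative, so add 6 → 5.1647…
  H = 60 × 5.1647… = 309.882…° → H = 309.9°
= HSL(309.9°, 71.4%, 53.3%)


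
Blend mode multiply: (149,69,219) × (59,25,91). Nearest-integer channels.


Multiply: C = A×B/255, rounded to nearest integer
R: 149×59/255 = 8791/255 ≈ 34.475 → 34
G: 69×25/255 = 1725/255 ≈ 6.765 → 7
B: 219×91/255 = 19929/255 ≈ 78.153 → 78
= RGB(34, 7, 78)


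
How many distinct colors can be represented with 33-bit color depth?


Colors = 2^bits = 2^33
= 8,589,934,592 colors


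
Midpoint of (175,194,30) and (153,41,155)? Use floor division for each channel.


Midpoint: each channel = ⌊(C₁+C₂)/2⌋
R: ⌊(175+153)/2⌋ = 164
G: ⌊(194+41)/2⌋ = 117
B: ⌊(30+155)/2⌋ = 92
= RGB(164, 117, 92)


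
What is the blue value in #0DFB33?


Color: #0DFB33
R = 0D = 13
G = FB = 251
B = 33 = 51
Blue = 51


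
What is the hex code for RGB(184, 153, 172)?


R = 184 → B8 (hex)
G = 153 → 99 (hex)
B = 172 → AC (hex)
Hex = #B899AC


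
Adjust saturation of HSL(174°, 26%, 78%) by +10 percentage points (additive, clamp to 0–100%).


Original S = 26%
Adjustment = +10 percentage points
New S = 26 + (10) = 36
Clamp to [0, 100] → 36
= HSL(174°, 36%, 78%)


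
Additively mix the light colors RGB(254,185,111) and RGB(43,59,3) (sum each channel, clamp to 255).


Additive: each channel = min(255, C₁+C₂)
R: 254+43 = 297 → 255
G: 185+59 = 244 → 244
B: 111+3 = 114 → 114
= RGB(255, 244, 114)


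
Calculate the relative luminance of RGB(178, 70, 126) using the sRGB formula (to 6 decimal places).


Linearize each channel (sRGB transfer function): c = v/255; c_lin = c/12.92 if c ≤ 0.04045, else ((c+0.055)/1.055)^2.4
  R: 178/255 ≈ 0.698039 > 0.04045 → ((0.698039+0.055)/1.055)^2.4 ≈ 0.445201
  G: 70/255 ≈ 0.274510 > 0.04045 → ((0.274510+0.055)/1.055)^2.4 ≈ 0.061246
  B: 126/255 ≈ 0.494118 > 0.04045 → ((0.494118+0.055)/1.055)^2.4 ≈ 0.208637
R_lin = 0.445201, G_lin = 0.061246, B_lin = 0.208637
L = 0.2126×R + 0.7152×G + 0.0722×B
L = 0.2126×0.445201 + 0.7152×0.061246 + 0.0722×0.208637
L ≈ 0.153517


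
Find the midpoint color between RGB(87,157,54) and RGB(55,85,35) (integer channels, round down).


Midpoint: each channel = ⌊(C₁+C₂)/2⌋
R: ⌊(87+55)/2⌋ = 71
G: ⌊(157+85)/2⌋ = 121
B: ⌊(54+35)/2⌋ = 44
= RGB(71, 121, 44)


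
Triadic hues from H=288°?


Triadic: equally spaced at 120° intervals
H1 = 288°
H2 = (288 + 120) mod 360 = 48°
H3 = (288 + 240) mod 360 = 168°
Triadic = 288°, 48°, 168°


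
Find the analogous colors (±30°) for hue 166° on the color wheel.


Base hue: 166°
Left analog: (166 - 30) mod 360 = 136°
Right analog: (166 + 30) mod 360 = 196°
Analogous hues = 136° and 196°


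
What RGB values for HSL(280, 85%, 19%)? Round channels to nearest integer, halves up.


H=280°, S=0.85, L=0.19
C = (1-|2L-1|)×S = (1-|-0.62|)×0.85 = 0.323
H' = H/60 = 280/60 ≈ 4.6667; X = C×(1-|H' mod 2 - 1|) ≈ 0.2153
m = L - C/2 = 0.19 - 0.1615 = 0.0285
Sector ⌊H'⌋ = 4 → (R',G',B') = (≈0.2153, 0.0, 0.323)
RGB = ((R'+m)×255, (G'+m)×255, (B'+m)×255) = (62.1775, 7.2675, 89.6325)
Round half up → RGB(62, 7, 90)


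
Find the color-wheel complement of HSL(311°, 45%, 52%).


Complement = opposite side of color wheel = hue + 180°
H' = (311 + 180) mod 360 = 131°
S and L unchanged.
= HSL(131°, 45%, 52%)


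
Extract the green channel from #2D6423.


Color: #2D6423
R = 2D = 45
G = 64 = 100
B = 23 = 35
Green = 100


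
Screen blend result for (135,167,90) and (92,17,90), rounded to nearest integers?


Screen: C = 255 - (255-A)×(255-B)/255, rounded to nearest integer
R: 255 - (255-135)×(255-92)/255 = 255 - 19560/255 ≈ 255 - 76.706 = 178.294 → 178
G: 255 - (255-167)×(255-17)/255 = 255 - 20944/255 ≈ 255 - 82.133 = 172.867 → 173
B: 255 - (255-90)×(255-90)/255 = 255 - 27225/255 ≈ 255 - 106.765 = 148.235 → 148
= RGB(178, 173, 148)


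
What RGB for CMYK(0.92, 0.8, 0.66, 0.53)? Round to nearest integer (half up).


R = 255 × (1-C) × (1-K) = 255 × 0.08 × 0.47 = 9.588 → 10
G = 255 × (1-M) × (1-K) = 255 × 0.20 × 0.47 = 23.97 → 24
B = 255 × (1-Y) × (1-K) = 255 × 0.34 × 0.47 = 40.749 → 41
= RGB(10, 24, 41)


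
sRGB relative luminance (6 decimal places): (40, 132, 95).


Linearize each channel (sRGB transfer function): c = v/255; c_lin = c/12.92 if c ≤ 0.04045, else ((c+0.055)/1.055)^2.4
  R: 40/255 ≈ 0.156863 > 0.04045 → ((0.156863+0.055)/1.055)^2.4 ≈ 0.021219
  G: 132/255 ≈ 0.517647 > 0.04045 → ((0.517647+0.055)/1.055)^2.4 ≈ 0.230740
  B: 95/255 ≈ 0.372549 > 0.04045 → ((0.372549+0.055)/1.055)^2.4 ≈ 0.114435
R_lin = 0.021219, G_lin = 0.230740, B_lin = 0.114435
L = 0.2126×R + 0.7152×G + 0.0722×B
L = 0.2126×0.021219 + 0.7152×0.230740 + 0.0722×0.114435
L ≈ 0.177799


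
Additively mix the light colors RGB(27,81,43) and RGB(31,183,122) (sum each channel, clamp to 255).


Additive: each channel = min(255, C₁+C₂)
R: 27+31 = 58 → 58
G: 81+183 = 264 → 255
B: 43+122 = 165 → 165
= RGB(58, 255, 165)


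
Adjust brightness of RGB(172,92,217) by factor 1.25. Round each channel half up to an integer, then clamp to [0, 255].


Multiply each channel by 1.25, round half up, clamp to [0, 255]
R: 172×1.25 = 215
G: 92×1.25 = 115
B: 217×1.25 = 271.25 → round → 271 → clamp → 255
= RGB(215, 115, 255)


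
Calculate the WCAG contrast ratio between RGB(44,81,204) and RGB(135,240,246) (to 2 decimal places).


Linearize each sRGB channel c=v/255: c/12.92 if c ≤ 0.04045 else ((c+0.055)/1.055)^2.4
L = 0.2126×R_lin + 0.7152×G_lin + 0.0722×B_lin
Color 1 (44,81,204):
  R=44: 44/255≈0.1725 > 0.04045 → ((0.1725+0.055)/1.055)^2.4 ≈ 0.02519
  G=81: 81/255≈0.3176 > 0.04045 → ((0.3176+0.055)/1.055)^2.4 ≈ 0.08228
  B=204: 204/255≈0.8000 > 0.04045 → ((0.8000+0.055)/1.055)^2.4 ≈ 0.60383
  L1 = 0.2126×0.02519 + 0.7152×0.08228 + 0.0722×0.60383 ≈ 0.10780
Color 2 (135,240,246):
  R=135: 135/255≈0.5294 > 0.04045 → ((0.5294+0.055)/1.055)^2.4 ≈ 0.24228
  G=240: 240/255≈0.9412 > 0.04045 → ((0.9412+0.055)/1.055)^2.4 ≈ 0.87137
  B=246: 246/255≈0.9647 > 0.04045 → ((0.9647+0.055)/1.055)^2.4 ≈ 0.92158
  L2 = 0.2126×0.24228 + 0.7152×0.87137 + 0.0722×0.92158 ≈ 0.74125
Lighter = 0.74125, Darker = 0.10780
Ratio = (L_lighter + 0.05) / (L_darker + 0.05)
Ratio = (0.74125 + 0.05) / (0.10780 + 0.05) = 0.79125 / 0.15780 ≈ 5.0143
Ratio ≈ 5.01:1


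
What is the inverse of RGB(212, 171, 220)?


Invert: (255-R, 255-G, 255-B)
R: 255-212 = 43
G: 255-171 = 84
B: 255-220 = 35
= RGB(43, 84, 35)


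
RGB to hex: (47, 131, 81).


R = 47 → 2F (hex)
G = 131 → 83 (hex)
B = 81 → 51 (hex)
Hex = #2F8351


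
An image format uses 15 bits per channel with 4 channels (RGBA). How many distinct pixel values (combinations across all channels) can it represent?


Total bits = 15 bits/channel × 4 channels = 60 bits
Distinct pixel values = 2^60
= 1,152,921,504,606,846,976 pixel values


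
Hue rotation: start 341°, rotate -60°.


New hue = (H + rotation) mod 360
New hue = (341 -60) mod 360
= 281 mod 360
= 281°


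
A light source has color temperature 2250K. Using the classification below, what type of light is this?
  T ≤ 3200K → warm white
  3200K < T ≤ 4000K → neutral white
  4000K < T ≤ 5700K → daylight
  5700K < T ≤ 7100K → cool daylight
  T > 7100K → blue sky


Temperature: 2250K
2250K ≤ 3200K → warm white
Classification: warm white


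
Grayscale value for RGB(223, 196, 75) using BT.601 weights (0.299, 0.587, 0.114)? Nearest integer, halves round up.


Gray = 0.299×R + 0.587×G + 0.114×B
Gray = 0.299×223 + 0.587×196 + 0.114×75
Gray = 66.677 + 115.052 + 8.550
Gray = 190.279 → round half up → 190
Gray = 190


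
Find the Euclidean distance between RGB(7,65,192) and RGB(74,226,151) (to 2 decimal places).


d = √[(R₁-R₂)² + (G₁-G₂)² + (B₁-B₂)²]
d = √[(7-74)² + (65-226)² + (192-151)²]
d = √[4489 + 25921 + 1681]
d = √32091
d ≈ 179.14


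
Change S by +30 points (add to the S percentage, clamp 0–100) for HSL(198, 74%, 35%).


Original S = 74%
Adjustment = +30 percentage points
New S = 74 + (30) = 104
Clamp to [0, 100] → 100
= HSL(198°, 100%, 35%)


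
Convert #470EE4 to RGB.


47 → 71 (R)
0E → 14 (G)
E4 → 228 (B)
= RGB(71, 14, 228)


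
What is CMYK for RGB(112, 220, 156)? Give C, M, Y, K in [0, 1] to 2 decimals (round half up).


R'=112/255≈0.4392, G'=220/255≈0.8627, B'=156/255≈0.6118
K = 1 - max(R',G',B') = 1 - 220/255 = 35/255 = 0.13725… → 0.14
(1-R'-K)/(1-K) simplifies to (max-R)/max with max = 220:
C = (220-112)/220 = 108/220 = 0.49090… → 0.49
M = (220-220)/220 = 0/220 = 0 → 0.00
Y = (220-156)/220 = 64/220 = 0.29090… → 0.29
= CMYK(0.49, 0.00, 0.29, 0.14)


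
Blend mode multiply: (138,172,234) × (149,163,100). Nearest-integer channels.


Multiply: C = A×B/255, rounded to nearest integer
R: 138×149/255 = 20562/255 ≈ 80.635 → 81
G: 172×163/255 = 28036/255 ≈ 109.945 → 110
B: 234×100/255 = 23400/255 ≈ 91.765 → 92
= RGB(81, 110, 92)


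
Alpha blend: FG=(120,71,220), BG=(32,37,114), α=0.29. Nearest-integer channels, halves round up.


C = α×F + (1-α)×B, with 1-α = 0.71
R: 0.29×120 + 0.71×32 = 34.80 + 22.72 = 57.52 → 58
G: 0.29×71 + 0.71×37 = 20.59 + 26.27 = 46.86 → 47
B: 0.29×220 + 0.71×114 = 63.80 + 80.94 = 144.74 → 145
= RGB(58, 47, 145)


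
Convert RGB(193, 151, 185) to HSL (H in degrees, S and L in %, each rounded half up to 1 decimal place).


Normalize: R'=193/255≈0.7569, G'=151/255≈0.5922, B'=185/255≈0.7255
Max=193/255, Min=151/255, Δ=Max-Min=42/255
L = (Max+Min)/2 = (193+151)/510 = 344/510 = 0.67450… → L = 67.5%
L > 0.5 → S = Δ/(2-Max-Min) = 42/(510-193-151) = 42/166 = 0.25301… → S = 25.3%
(the 1/255 factors cancel in S and H, so raw channel differences can be used)
Max is R' → H = 60 × (((G-B)/Δ) mod 6) = 60 × (((151-185)/42) mod 6)
  (-34)/42 = -0.8095…; negative, so add 6 → 5.1904…
  H = 60 × 5.1904… = 311.428…° → H = 311.4°
= HSL(311.4°, 25.3%, 67.5%)


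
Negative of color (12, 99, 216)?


Invert: (255-R, 255-G, 255-B)
R: 255-12 = 243
G: 255-99 = 156
B: 255-216 = 39
= RGB(243, 156, 39)


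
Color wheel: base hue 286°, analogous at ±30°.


Base hue: 286°
Left analog: (286 - 30) mod 360 = 256°
Right analog: (286 + 30) mod 360 = 316°
Analogous hues = 256° and 316°


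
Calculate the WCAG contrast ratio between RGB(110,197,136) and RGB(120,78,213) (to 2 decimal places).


Linearize each sRGB channel c=v/255: c/12.92 if c ≤ 0.04045 else ((c+0.055)/1.055)^2.4
L = 0.2126×R_lin + 0.7152×G_lin + 0.0722×B_lin
Color 1 (110,197,136):
  R=110: 110/255≈0.4314 > 0.04045 → ((0.4314+0.055)/1.055)^2.4 ≈ 0.15593
  G=197: 197/255≈0.7725 > 0.04045 → ((0.7725+0.055)/1.055)^2.4 ≈ 0.55834
  B=136: 136/255≈0.5333 > 0.04045 → ((0.5333+0.055)/1.055)^2.4 ≈ 0.24620
  L1 = 0.2126×0.15593 + 0.7152×0.55834 + 0.0722×0.24620 ≈ 0.45025
Color 2 (120,78,213):
  R=120: 120/255≈0.4706 > 0.04045 → ((0.4706+0.055)/1.055)^2.4 ≈ 0.18782
  G=78: 78/255≈0.3059 > 0.04045 → ((0.3059+0.055)/1.055)^2.4 ≈ 0.07619
  B=213: 213/255≈0.8353 > 0.04045 → ((0.8353+0.055)/1.055)^2.4 ≈ 0.66539
  L2 = 0.2126×0.18782 + 0.7152×0.07619 + 0.0722×0.66539 ≈ 0.14246
Lighter = 0.45025, Darker = 0.14246
Ratio = (L_lighter + 0.05) / (L_darker + 0.05)
Ratio = (0.45025 + 0.05) / (0.14246 + 0.05) = 0.50025 / 0.19246 ≈ 2.5993
Ratio ≈ 2.60:1


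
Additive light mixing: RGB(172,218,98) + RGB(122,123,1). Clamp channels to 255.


Additive: each channel = min(255, C₁+C₂)
R: 172+122 = 294 → 255
G: 218+123 = 341 → 255
B: 98+1 = 99 → 99
= RGB(255, 255, 99)


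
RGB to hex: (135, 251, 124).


R = 135 → 87 (hex)
G = 251 → FB (hex)
B = 124 → 7C (hex)
Hex = #87FB7C


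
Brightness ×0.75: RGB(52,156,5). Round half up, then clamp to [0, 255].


Multiply each channel by 0.75, round half up, clamp to [0, 255]
R: 52×0.75 = 39
G: 156×0.75 = 117
B: 5×0.75 = 3.75 → round → 4
= RGB(39, 117, 4)


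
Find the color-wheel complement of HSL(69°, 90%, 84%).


Complement = opposite side of color wheel = hue + 180°
H' = (69 + 180) mod 360 = 249°
S and L unchanged.
= HSL(249°, 90%, 84%)


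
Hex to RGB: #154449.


15 → 21 (R)
44 → 68 (G)
49 → 73 (B)
= RGB(21, 68, 73)


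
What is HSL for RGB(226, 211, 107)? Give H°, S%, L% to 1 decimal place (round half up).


Normalize: R'=226/255≈0.8863, G'=211/255≈0.8275, B'=107/255≈0.4196
Max=226/255, Min=107/255, Δ=Max-Min=119/255
L = (Max+Min)/2 = (226+107)/510 = 333/510 = 0.65294… → L = 65.3%
L > 0.5 → S = Δ/(2-Max-Min) = 119/(510-226-107) = 119/177 = 0.67231… → S = 67.2%
(the 1/255 factors cancel in S and H, so raw channel differences can be used)
Max is R' → H = 60 × (((G-B)/Δ) mod 6) = 60 × (((211-107)/119) mod 6)
  104/119 = 0.8739…
  H = 60 × 0.8739… = 52.436…° → H = 52.4°
= HSL(52.4°, 67.2%, 65.3%)


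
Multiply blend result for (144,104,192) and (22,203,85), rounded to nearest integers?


Multiply: C = A×B/255, rounded to nearest integer
R: 144×22/255 = 3168/255 ≈ 12.424 → 12
G: 104×203/255 = 21112/255 ≈ 82.792 → 83
B: 192×85/255 = 16320/255 ≈ 64.000 → 64
= RGB(12, 83, 64)


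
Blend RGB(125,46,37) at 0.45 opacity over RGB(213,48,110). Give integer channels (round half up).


C = α×F + (1-α)×B, with 1-α = 0.55
R: 0.45×125 + 0.55×213 = 56.25 + 117.15 = 173.40 → 173
G: 0.45×46 + 0.55×48 = 20.70 + 26.40 = 47.10 → 47
B: 0.45×37 + 0.55×110 = 16.65 + 60.50 = 77.15 → 77
= RGB(173, 47, 77)


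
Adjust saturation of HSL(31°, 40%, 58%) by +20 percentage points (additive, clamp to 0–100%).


Original S = 40%
Adjustment = +20 percentage points
New S = 40 + (20) = 60
Clamp to [0, 100] → 60
= HSL(31°, 60%, 58%)


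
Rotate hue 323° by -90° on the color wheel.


New hue = (H + rotation) mod 360
New hue = (323 -90) mod 360
= 233 mod 360
= 233°


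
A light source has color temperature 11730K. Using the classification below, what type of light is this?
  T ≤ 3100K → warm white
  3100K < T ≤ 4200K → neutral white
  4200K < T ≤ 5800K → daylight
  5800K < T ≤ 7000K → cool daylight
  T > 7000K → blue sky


Temperature: 11730K
11730K > 7000K → blue sky
Classification: blue sky


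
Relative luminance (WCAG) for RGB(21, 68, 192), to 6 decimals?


Linearize each channel (sRGB transfer function): c = v/255; c_lin = c/12.92 if c ≤ 0.04045, else ((c+0.055)/1.055)^2.4
  R: 21/255 ≈ 0.082353 > 0.04045 → ((0.082353+0.055)/1.055)^2.4 ≈ 0.007499
  G: 68/255 ≈ 0.266667 > 0.04045 → ((0.266667+0.055)/1.055)^2.4 ≈ 0.057805
  B: 192/255 ≈ 0.752941 > 0.04045 → ((0.752941+0.055)/1.055)^2.4 ≈ 0.527115
R_lin = 0.007499, G_lin = 0.057805, B_lin = 0.527115
L = 0.2126×R + 0.7152×G + 0.0722×B
L = 0.2126×0.007499 + 0.7152×0.057805 + 0.0722×0.527115
L ≈ 0.080994


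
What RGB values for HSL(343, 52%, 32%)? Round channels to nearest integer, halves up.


H=343°, S=0.52, L=0.32
C = (1-|2L-1|)×S = (1-|-0.36|)×0.52 = 0.3328
H' = H/60 = 343/60 ≈ 5.7167; X = C×(1-|H' mod 2 - 1|) ≈ 0.0943
m = L - C/2 = 0.32 - 0.1664 = 0.1536
Sector ⌊H'⌋ = 5 → (R',G',B') = (0.3328, 0.0, ≈0.0943)
RGB = ((R'+m)×255, (G'+m)×255, (B'+m)×255) = (124.032, 39.168, 63.2128)
Round half up → RGB(124, 39, 63)


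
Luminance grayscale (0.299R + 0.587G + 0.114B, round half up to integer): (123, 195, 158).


Gray = 0.299×R + 0.587×G + 0.114×B
Gray = 0.299×123 + 0.587×195 + 0.114×158
Gray = 36.777 + 114.465 + 18.012
Gray = 169.254 → round half up → 169
Gray = 169


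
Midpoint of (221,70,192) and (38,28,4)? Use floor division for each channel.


Midpoint: each channel = ⌊(C₁+C₂)/2⌋
R: ⌊(221+38)/2⌋ = 129
G: ⌊(70+28)/2⌋ = 49
B: ⌊(192+4)/2⌋ = 98
= RGB(129, 49, 98)


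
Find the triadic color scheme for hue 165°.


Triadic: equally spaced at 120° intervals
H1 = 165°
H2 = (165 + 120) mod 360 = 285°
H3 = (165 + 240) mod 360 = 45°
Triadic = 165°, 285°, 45°


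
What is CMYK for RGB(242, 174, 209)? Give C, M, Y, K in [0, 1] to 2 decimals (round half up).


R'=242/255≈0.9490, G'=174/255≈0.6824, B'=209/255≈0.8196
K = 1 - max(R',G',B') = 1 - 242/255 = 13/255 = 0.05098… → 0.05
(1-R'-K)/(1-K) simplifies to (max-R)/max with max = 242:
C = (242-242)/242 = 0/242 = 0 → 0.00
M = (242-174)/242 = 68/242 = 0.28099… → 0.28
Y = (242-209)/242 = 33/242 = 0.13636… → 0.14
= CMYK(0.00, 0.28, 0.14, 0.05)


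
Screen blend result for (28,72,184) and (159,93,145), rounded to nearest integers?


Screen: C = 255 - (255-A)×(255-B)/255, rounded to nearest integer
R: 255 - (255-28)×(255-159)/255 = 255 - 21792/255 ≈ 255 - 85.459 = 169.541 → 170
G: 255 - (255-72)×(255-93)/255 = 255 - 29646/255 ≈ 255 - 116.259 = 138.741 → 139
B: 255 - (255-184)×(255-145)/255 = 255 - 7810/255 ≈ 255 - 30.627 = 224.373 → 224
= RGB(170, 139, 224)


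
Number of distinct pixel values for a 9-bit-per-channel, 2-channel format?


Total bits = 9 bits/channel × 2 channels = 18 bits
Distinct pixel values = 2^18
= 262,144 pixel values


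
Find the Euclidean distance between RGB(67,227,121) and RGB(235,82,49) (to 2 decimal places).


d = √[(R₁-R₂)² + (G₁-G₂)² + (B₁-B₂)²]
d = √[(67-235)² + (227-82)² + (121-49)²]
d = √[28224 + 21025 + 5184]
d = √54433
d ≈ 233.31


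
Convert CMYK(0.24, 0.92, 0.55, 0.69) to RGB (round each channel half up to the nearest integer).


R = 255 × (1-C) × (1-K) = 255 × 0.76 × 0.31 = 60.078 → 60
G = 255 × (1-M) × (1-K) = 255 × 0.08 × 0.31 = 6.324 → 6
B = 255 × (1-Y) × (1-K) = 255 × 0.45 × 0.31 = 35.5725 → 36
= RGB(60, 6, 36)


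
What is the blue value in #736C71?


Color: #736C71
R = 73 = 115
G = 6C = 108
B = 71 = 113
Blue = 113


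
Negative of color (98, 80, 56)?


Invert: (255-R, 255-G, 255-B)
R: 255-98 = 157
G: 255-80 = 175
B: 255-56 = 199
= RGB(157, 175, 199)


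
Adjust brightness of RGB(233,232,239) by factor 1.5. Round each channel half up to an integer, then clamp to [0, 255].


Multiply each channel by 1.5, round half up, clamp to [0, 255]
R: 233×1.5 = 349.5 → round → 350 → clamp → 255
G: 232×1.5 = 348 → clamp → 255
B: 239×1.5 = 358.5 → round → 359 → clamp → 255
= RGB(255, 255, 255)


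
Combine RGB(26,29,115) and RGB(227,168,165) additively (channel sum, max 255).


Additive: each channel = min(255, C₁+C₂)
R: 26+227 = 253 → 253
G: 29+168 = 197 → 197
B: 115+165 = 280 → 255
= RGB(253, 197, 255)


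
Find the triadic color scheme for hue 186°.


Triadic: equally spaced at 120° intervals
H1 = 186°
H2 = (186 + 120) mod 360 = 306°
H3 = (186 + 240) mod 360 = 66°
Triadic = 186°, 306°, 66°


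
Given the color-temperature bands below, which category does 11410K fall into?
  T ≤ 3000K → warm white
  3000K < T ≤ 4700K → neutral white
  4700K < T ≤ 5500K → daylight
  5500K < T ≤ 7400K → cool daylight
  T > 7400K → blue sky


Temperature: 11410K
11410K > 7400K → blue sky
Classification: blue sky


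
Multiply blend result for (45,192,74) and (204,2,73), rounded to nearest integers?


Multiply: C = A×B/255, rounded to nearest integer
R: 45×204/255 = 9180/255 ≈ 36.000 → 36
G: 192×2/255 = 384/255 ≈ 1.506 → 2
B: 74×73/255 = 5402/255 ≈ 21.184 → 21
= RGB(36, 2, 21)


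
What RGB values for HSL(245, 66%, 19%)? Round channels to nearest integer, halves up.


H=245°, S=0.66, L=0.19
C = (1-|2L-1|)×S = (1-|-0.62|)×0.66 = 0.2508
H' = H/60 = 245/60 ≈ 4.0833; X = C×(1-|H' mod 2 - 1|) = 0.0209
m = L - C/2 = 0.19 - 0.1254 = 0.0646
Sector ⌊H'⌋ = 4 → (R',G',B') = (0.0209, 0.0, 0.2508)
RGB = ((R'+m)×255, (G'+m)×255, (B'+m)×255) = (21.8025, 16.473, 80.427)
Round half up → RGB(22, 16, 80)


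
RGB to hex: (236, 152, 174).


R = 236 → EC (hex)
G = 152 → 98 (hex)
B = 174 → AE (hex)
Hex = #EC98AE


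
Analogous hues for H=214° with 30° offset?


Base hue: 214°
Left analog: (214 - 30) mod 360 = 184°
Right analog: (214 + 30) mod 360 = 244°
Analogous hues = 184° and 244°


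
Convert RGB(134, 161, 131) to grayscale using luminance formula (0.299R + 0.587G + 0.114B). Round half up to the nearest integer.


Gray = 0.299×R + 0.587×G + 0.114×B
Gray = 0.299×134 + 0.587×161 + 0.114×131
Gray = 40.066 + 94.507 + 14.934
Gray = 149.507 → round half up → 150
Gray = 150


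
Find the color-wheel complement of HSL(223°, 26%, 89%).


Complement = opposite side of color wheel = hue + 180°
H' = (223 + 180) mod 360 = 43°
S and L unchanged.
= HSL(43°, 26%, 89%)


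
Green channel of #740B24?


Color: #740B24
R = 74 = 116
G = 0B = 11
B = 24 = 36
Green = 11


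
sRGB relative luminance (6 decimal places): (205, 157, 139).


Linearize each channel (sRGB transfer function): c = v/255; c_lin = c/12.92 if c ≤ 0.04045, else ((c+0.055)/1.055)^2.4
  R: 205/255 ≈ 0.803922 > 0.04045 → ((0.803922+0.055)/1.055)^2.4 ≈ 0.610496
  G: 157/255 ≈ 0.615686 > 0.04045 → ((0.615686+0.055)/1.055)^2.4 ≈ 0.337164
  B: 139/255 ≈ 0.545098 > 0.04045 → ((0.545098+0.055)/1.055)^2.4 ≈ 0.258183
R_lin = 0.610496, G_lin = 0.337164, B_lin = 0.258183
L = 0.2126×R + 0.7152×G + 0.0722×B
L = 0.2126×0.610496 + 0.7152×0.337164 + 0.0722×0.258183
L ≈ 0.389572


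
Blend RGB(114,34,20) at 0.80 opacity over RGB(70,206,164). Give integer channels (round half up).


C = α×F + (1-α)×B, with 1-α = 0.20
R: 0.80×114 + 0.20×70 = 91.20 + 14.00 = 105.20 → 105
G: 0.80×34 + 0.20×206 = 27.20 + 41.20 = 68.40 → 68
B: 0.80×20 + 0.20×164 = 16.00 + 32.80 = 48.80 → 49
= RGB(105, 68, 49)


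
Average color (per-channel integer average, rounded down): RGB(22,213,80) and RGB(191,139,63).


Midpoint: each channel = ⌊(C₁+C₂)/2⌋
R: ⌊(22+191)/2⌋ = 106
G: ⌊(213+139)/2⌋ = 176
B: ⌊(80+63)/2⌋ = 71
= RGB(106, 176, 71)


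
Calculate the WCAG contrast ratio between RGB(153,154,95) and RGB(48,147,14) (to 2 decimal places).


Linearize each sRGB channel c=v/255: c/12.92 if c ≤ 0.04045 else ((c+0.055)/1.055)^2.4
L = 0.2126×R_lin + 0.7152×G_lin + 0.0722×B_lin
Color 1 (153,154,95):
  R=153: 153/255≈0.6000 > 0.04045 → ((0.6000+0.055)/1.055)^2.4 ≈ 0.31855
  G=154: 154/255≈0.6039 > 0.04045 → ((0.6039+0.055)/1.055)^2.4 ≈ 0.32314
  B=95: 95/255≈0.3725 > 0.04045 → ((0.3725+0.055)/1.055)^2.4 ≈ 0.11444
  L1 = 0.2126×0.31855 + 0.7152×0.32314 + 0.0722×0.11444 ≈ 0.30710
Color 2 (48,147,14):
  R=48: 48/255≈0.1882 > 0.04045 → ((0.1882+0.055)/1.055)^2.4 ≈ 0.02956
  G=147: 147/255≈0.5765 > 0.04045 → ((0.5765+0.055)/1.055)^2.4 ≈ 0.29177
  B=14: 14/255≈0.0549 > 0.04045 → ((0.0549+0.055)/1.055)^2.4 ≈ 0.00439
  L2 = 0.2126×0.02956 + 0.7152×0.29177 + 0.0722×0.00439 ≈ 0.21528
Lighter = 0.30710, Darker = 0.21528
Ratio = (L_lighter + 0.05) / (L_darker + 0.05)
Ratio = (0.30710 + 0.05) / (0.21528 + 0.05) = 0.35710 / 0.26528 ≈ 1.3461
Ratio ≈ 1.35:1


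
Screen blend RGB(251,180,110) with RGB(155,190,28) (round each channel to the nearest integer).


Screen: C = 255 - (255-A)×(255-B)/255, rounded to nearest integer
R: 255 - (255-251)×(255-155)/255 = 255 - 400/255 ≈ 255 - 1.569 = 253.431 → 253
G: 255 - (255-180)×(255-190)/255 = 255 - 4875/255 ≈ 255 - 19.118 = 235.882 → 236
B: 255 - (255-110)×(255-28)/255 = 255 - 32915/255 ≈ 255 - 129.078 = 125.922 → 126
= RGB(253, 236, 126)


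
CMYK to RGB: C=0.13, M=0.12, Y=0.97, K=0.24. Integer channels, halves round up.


R = 255 × (1-C) × (1-K) = 255 × 0.87 × 0.76 = 168.606 → 169
G = 255 × (1-M) × (1-K) = 255 × 0.88 × 0.76 = 170.544 → 171
B = 255 × (1-Y) × (1-K) = 255 × 0.03 × 0.76 = 5.814 → 6
= RGB(169, 171, 6)


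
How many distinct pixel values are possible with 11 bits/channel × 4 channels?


Total bits = 11 bits/channel × 4 channels = 44 bits
Distinct pixel values = 2^44
= 17,592,186,044,416 pixel values


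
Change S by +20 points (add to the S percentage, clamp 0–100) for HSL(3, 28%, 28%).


Original S = 28%
Adjustment = +20 percentage points
New S = 28 + (20) = 48
Clamp to [0, 100] → 48
= HSL(3°, 48%, 28%)


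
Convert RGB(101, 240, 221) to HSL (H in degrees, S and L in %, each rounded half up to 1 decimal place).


Normalize: R'=101/255≈0.3961, G'=240/255≈0.9412, B'=221/255≈0.8667
Max=240/255, Min=101/255, Δ=Max-Min=139/255
L = (Max+Min)/2 = (240+101)/510 = 341/510 = 0.66862… → L = 66.9%
L > 0.5 → S = Δ/(2-Max-Min) = 139/(510-240-101) = 139/169 = 0.82248… → S = 82.2%
(the 1/255 factors cancel in S and H, so raw channel differences can be used)
Max is G' → H = 60 × ((B-R)/Δ + 2) = 60 × ((221-101)/139 + 2)
  120/139 + 2 = 0.8633… + 2 = 2.8633…
  H = 60 × 2.8633… = 171.798…° → H = 171.8°
= HSL(171.8°, 82.2%, 66.9%)


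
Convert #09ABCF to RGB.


09 → 9 (R)
AB → 171 (G)
CF → 207 (B)
= RGB(9, 171, 207)


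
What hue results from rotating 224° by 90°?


New hue = (H + rotation) mod 360
New hue = (224 + 90) mod 360
= 314 mod 360
= 314°


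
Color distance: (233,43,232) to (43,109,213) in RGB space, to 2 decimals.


d = √[(R₁-R₂)² + (G₁-G₂)² + (B₁-B₂)²]
d = √[(233-43)² + (43-109)² + (232-213)²]
d = √[36100 + 4356 + 361]
d = √40817
d ≈ 202.03


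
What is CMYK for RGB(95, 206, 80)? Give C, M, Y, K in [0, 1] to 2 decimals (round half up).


R'=95/255≈0.3725, G'=206/255≈0.8078, B'=80/255≈0.3137
K = 1 - max(R',G',B') = 1 - 206/255 = 49/255 = 0.19215… → 0.19
(1-R'-K)/(1-K) simplifies to (max-R)/max with max = 206:
C = (206-95)/206 = 111/206 = 0.53883… → 0.54
M = (206-206)/206 = 0/206 = 0 → 0.00
Y = (206-80)/206 = 126/206 = 0.61165… → 0.61
= CMYK(0.54, 0.00, 0.61, 0.19)


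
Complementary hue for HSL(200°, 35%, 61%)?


Complement = opposite side of color wheel = hue + 180°
H' = (200 + 180) mod 360 = 20°
S and L unchanged.
= HSL(20°, 35%, 61%)


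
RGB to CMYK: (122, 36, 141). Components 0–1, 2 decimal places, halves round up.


R'=122/255≈0.4784, G'=36/255≈0.1412, B'=141/255≈0.5529
K = 1 - max(R',G',B') = 1 - 141/255 = 114/255 = 0.44705… → 0.45
(1-R'-K)/(1-K) simplifies to (max-R)/max with max = 141:
C = (141-122)/141 = 19/141 = 0.13475… → 0.13
M = (141-36)/141 = 105/141 = 0.74468… → 0.74
Y = (141-141)/141 = 0/141 = 0 → 0.00
= CMYK(0.13, 0.74, 0.00, 0.45)


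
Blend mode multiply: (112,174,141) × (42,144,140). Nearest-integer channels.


Multiply: C = A×B/255, rounded to nearest integer
R: 112×42/255 = 4704/255 ≈ 18.447 → 18
G: 174×144/255 = 25056/255 ≈ 98.259 → 98
B: 141×140/255 = 19740/255 ≈ 77.412 → 77
= RGB(18, 98, 77)


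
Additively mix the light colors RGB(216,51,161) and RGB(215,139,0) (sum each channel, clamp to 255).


Additive: each channel = min(255, C₁+C₂)
R: 216+215 = 431 → 255
G: 51+139 = 190 → 190
B: 161+0 = 161 → 161
= RGB(255, 190, 161)


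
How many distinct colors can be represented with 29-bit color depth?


Colors = 2^bits = 2^29
= 536,870,912 colors


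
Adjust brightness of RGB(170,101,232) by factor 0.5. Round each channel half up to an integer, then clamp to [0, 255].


Multiply each channel by 0.5, round half up, clamp to [0, 255]
R: 170×0.5 = 85
G: 101×0.5 = 50.5 → round → 51
B: 232×0.5 = 116
= RGB(85, 51, 116)


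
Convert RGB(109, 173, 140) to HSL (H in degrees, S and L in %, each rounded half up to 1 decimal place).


Normalize: R'=109/255≈0.4275, G'=173/255≈0.6784, B'=140/255≈0.5490
Max=173/255, Min=109/255, Δ=Max-Min=64/255
L = (Max+Min)/2 = (173+109)/510 = 282/510 = 0.55294… → L = 55.3%
L > 0.5 → S = Δ/(2-Max-Min) = 64/(510-173-109) = 64/228 = 0.28070… → S = 28.1%
(the 1/255 factors cancel in S and H, so raw channel differences can be used)
Max is G' → H = 60 × ((B-R)/Δ + 2) = 60 × ((140-109)/64 + 2)
  31/64 + 2 = 0.4843… + 2 = 2.4843…
  H = 60 × 2.4843… = 149.062…° → H = 149.1°
= HSL(149.1°, 28.1%, 55.3%)


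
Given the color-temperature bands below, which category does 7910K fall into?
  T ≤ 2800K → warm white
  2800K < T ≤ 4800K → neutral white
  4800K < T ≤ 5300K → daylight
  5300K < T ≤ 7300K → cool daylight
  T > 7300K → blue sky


Temperature: 7910K
7910K > 7300K → blue sky
Classification: blue sky


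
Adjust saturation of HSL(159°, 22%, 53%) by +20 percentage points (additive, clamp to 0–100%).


Original S = 22%
Adjustment = +20 percentage points
New S = 22 + (20) = 42
Clamp to [0, 100] → 42
= HSL(159°, 42%, 53%)


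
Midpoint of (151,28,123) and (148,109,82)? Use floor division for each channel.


Midpoint: each channel = ⌊(C₁+C₂)/2⌋
R: ⌊(151+148)/2⌋ = 149
G: ⌊(28+109)/2⌋ = 68
B: ⌊(123+82)/2⌋ = 102
= RGB(149, 68, 102)


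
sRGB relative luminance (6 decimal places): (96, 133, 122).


Linearize each channel (sRGB transfer function): c = v/255; c_lin = c/12.92 if c ≤ 0.04045, else ((c+0.055)/1.055)^2.4
  R: 96/255 ≈ 0.376471 > 0.04045 → ((0.376471+0.055)/1.055)^2.4 ≈ 0.116971
  G: 133/255 ≈ 0.521569 > 0.04045 → ((0.521569+0.055)/1.055)^2.4 ≈ 0.234551
  B: 122/255 ≈ 0.478431 > 0.04045 → ((0.478431+0.055)/1.055)^2.4 ≈ 0.194618
R_lin = 0.116971, G_lin = 0.234551, B_lin = 0.194618
L = 0.2126×R + 0.7152×G + 0.0722×B
L = 0.2126×0.116971 + 0.7152×0.234551 + 0.0722×0.194618
L ≈ 0.206670


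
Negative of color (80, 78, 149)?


Invert: (255-R, 255-G, 255-B)
R: 255-80 = 175
G: 255-78 = 177
B: 255-149 = 106
= RGB(175, 177, 106)


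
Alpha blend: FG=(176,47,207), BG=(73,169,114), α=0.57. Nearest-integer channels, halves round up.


C = α×F + (1-α)×B, with 1-α = 0.43
R: 0.57×176 + 0.43×73 = 100.32 + 31.39 = 131.71 → 132
G: 0.57×47 + 0.43×169 = 26.79 + 72.67 = 99.46 → 99
B: 0.57×207 + 0.43×114 = 117.99 + 49.02 = 167.01 → 167
= RGB(132, 99, 167)


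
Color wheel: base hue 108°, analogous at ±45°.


Base hue: 108°
Left analog: (108 - 45) mod 360 = 63°
Right analog: (108 + 45) mod 360 = 153°
Analogous hues = 63° and 153°


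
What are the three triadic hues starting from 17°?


Triadic: equally spaced at 120° intervals
H1 = 17°
H2 = (17 + 120) mod 360 = 137°
H3 = (17 + 240) mod 360 = 257°
Triadic = 17°, 137°, 257°


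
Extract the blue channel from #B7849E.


Color: #B7849E
R = B7 = 183
G = 84 = 132
B = 9E = 158
Blue = 158


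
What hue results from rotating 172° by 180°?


New hue = (H + rotation) mod 360
New hue = (172 + 180) mod 360
= 352 mod 360
= 352°


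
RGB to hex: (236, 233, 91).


R = 236 → EC (hex)
G = 233 → E9 (hex)
B = 91 → 5B (hex)
Hex = #ECE95B


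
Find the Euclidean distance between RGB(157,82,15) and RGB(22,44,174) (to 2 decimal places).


d = √[(R₁-R₂)² + (G₁-G₂)² + (B₁-B₂)²]
d = √[(157-22)² + (82-44)² + (15-174)²]
d = √[18225 + 1444 + 25281]
d = √44950
d ≈ 212.01


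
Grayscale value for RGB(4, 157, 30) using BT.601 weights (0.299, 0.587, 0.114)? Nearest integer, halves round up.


Gray = 0.299×R + 0.587×G + 0.114×B
Gray = 0.299×4 + 0.587×157 + 0.114×30
Gray = 1.196 + 92.159 + 3.420
Gray = 96.775 → round half up → 97
Gray = 97
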